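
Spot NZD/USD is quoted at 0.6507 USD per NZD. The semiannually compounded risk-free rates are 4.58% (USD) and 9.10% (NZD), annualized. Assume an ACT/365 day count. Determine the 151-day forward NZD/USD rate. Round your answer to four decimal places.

0.6390

By covered interest parity, F = S · (1+r_USD/2)^(2T) / (1+r_NZD/2)^(2T)
= 0.6507 × 1.018910 / 1.037501 = 0.6507 × 0.982081
F = 0.6390 USD per NZD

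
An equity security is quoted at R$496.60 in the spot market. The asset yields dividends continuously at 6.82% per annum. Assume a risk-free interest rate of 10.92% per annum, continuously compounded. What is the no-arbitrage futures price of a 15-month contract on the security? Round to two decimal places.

F = S·e^((r − q)T) = 496.60 · e^((0.1092 − 0.0682) × 15/12)
= 496.60 · e^0.051250 = 496.60 × 1.052586
F = R$522.71

R$522.71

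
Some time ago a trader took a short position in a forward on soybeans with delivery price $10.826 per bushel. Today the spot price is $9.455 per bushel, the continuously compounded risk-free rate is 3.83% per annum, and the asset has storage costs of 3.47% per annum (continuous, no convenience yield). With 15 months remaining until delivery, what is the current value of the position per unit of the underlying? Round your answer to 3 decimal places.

Current fair forward for the remaining 15 months: F = S·e^((r + u)·T), (r + u) = 0.0383 + 0.0347 = 0.0730
F = 9.455 · e^(0.0730 × 15/12) = 9.455 × 1.095543 = 10.3584
Value of long forward = (F − K)·e^(−rT) = (10.3584 − 10.826) · e^(−0.0383·15/12)
= -0.4676 × 0.953253 = -0.446
Short position value = −(long value) = $0.446

$0.446 per bushel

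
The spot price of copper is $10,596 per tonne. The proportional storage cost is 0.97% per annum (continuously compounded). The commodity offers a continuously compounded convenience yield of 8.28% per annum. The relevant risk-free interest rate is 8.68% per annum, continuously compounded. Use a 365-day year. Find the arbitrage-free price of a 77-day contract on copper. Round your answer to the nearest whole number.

Net carry = r + u − y = 0.0868 + 0.0097 − 0.0828 = 0.0137
F = S·e^((r+u−y)T) = 10596 · e^(0.0137 × 77/365) = 10596 · e^0.002890
= 10596 × 1.002894 = $10,627 per tonne

$10,627 per tonne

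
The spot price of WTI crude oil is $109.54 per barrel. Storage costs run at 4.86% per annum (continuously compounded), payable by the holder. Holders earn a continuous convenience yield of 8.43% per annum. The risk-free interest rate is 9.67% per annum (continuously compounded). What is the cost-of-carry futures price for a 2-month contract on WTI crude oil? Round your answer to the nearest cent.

$110.66 per barrel

Net carry = r + u − y = 0.0967 + 0.0486 − 0.0843 = 0.0610
F = S·e^((r+u−y)T) = 109.54 · e^(0.0610 × 2/12) = 109.54 · e^0.010167
= 109.54 × 1.010219 = $110.66 per barrel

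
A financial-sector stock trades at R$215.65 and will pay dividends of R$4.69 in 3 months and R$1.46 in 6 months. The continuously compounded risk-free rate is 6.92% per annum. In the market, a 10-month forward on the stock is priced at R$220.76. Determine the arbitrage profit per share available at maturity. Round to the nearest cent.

R$1.31 per share

PV(dividends) I = 4.69·e^(−0.0692·3/12) + 1.46·e^(−0.0692·6/12) = 6.0199
Fair forward F* = (S − I)·e^(rT) = (215.65 − 6.0199)·e^0.057667 = 209.6301 × 1.059362 = 222.0742
Market R$220.76 < fair 222.0742: forward underpriced → reverse cash-and-carry (short the stock, invest proceeds at r, pay the dividends, go long the forward).
Profit at T = |F_mkt − F*| = |220.76 − 222.0742| = R$1.31 per share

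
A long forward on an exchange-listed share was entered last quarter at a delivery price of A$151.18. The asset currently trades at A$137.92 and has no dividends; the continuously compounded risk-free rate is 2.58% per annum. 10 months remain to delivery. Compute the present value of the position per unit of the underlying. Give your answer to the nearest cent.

-A$10.04

Current fair forward for the remaining 10 months: F = S·e^(r·T), r = 0.0258
F = 137.92 · e^(0.0258 × 10/12) = 137.92 × 1.021733 = 140.9174
Value of long forward = (F − K)·e^(−rT) = (140.9174 − 151.18) · e^(−0.0258·10/12)
= -10.2626 × 0.978729 = -10.04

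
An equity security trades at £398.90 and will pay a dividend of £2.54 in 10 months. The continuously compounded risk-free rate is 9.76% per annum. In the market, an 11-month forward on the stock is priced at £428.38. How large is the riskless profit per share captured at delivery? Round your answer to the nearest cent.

PV(dividends) I = 2.54·e^(−0.0976·10/12) = 2.3416
Fair forward F* = (S − I)·e^(rT) = (398.90 − 2.3416)·e^0.089467 = 396.5584 × 1.093591 = 433.6727
Market £428.38 < fair 433.6727: forward underpriced → reverse cash-and-carry (short the stock, invest proceeds at r, pay the dividends, go long the forward).
Profit at T = |F_mkt − F*| = |428.38 − 433.6727| = £5.29 per share

£5.29 per share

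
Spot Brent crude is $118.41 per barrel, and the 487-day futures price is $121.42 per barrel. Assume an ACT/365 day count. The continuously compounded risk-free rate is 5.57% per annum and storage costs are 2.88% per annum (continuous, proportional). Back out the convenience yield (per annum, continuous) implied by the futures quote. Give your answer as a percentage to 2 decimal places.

F = S·e^((r+u−y)T) ⇒ (r+u−y) = ln(F/S)/T
ln(121.42/118.41) = 0.025102; /T ⇒ 0.018814
y = r + u − ln(F/S)/T = 0.0557 + 0.0288 − 0.018814 = 0.065686
y = 6.57%

6.57%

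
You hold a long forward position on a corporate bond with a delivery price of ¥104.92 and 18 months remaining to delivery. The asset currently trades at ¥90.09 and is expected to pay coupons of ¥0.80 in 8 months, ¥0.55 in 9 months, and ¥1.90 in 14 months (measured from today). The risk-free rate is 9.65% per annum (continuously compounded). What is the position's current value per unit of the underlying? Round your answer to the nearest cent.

PV(remaining coupons) I = 0.80·e^(−0.0965·8/12) + 0.55·e^(−0.0965·9/12) + 1.90·e^(−0.0965·14/12) = 2.9594
Current forward F = (S − I)·e^(rT) = (90.09 − 2.9594)·e^(0.0965·18/12) = 87.1306 × 1.155751 = 100.7013
Value (long) = (F − K)·e^(−rT) = (100.7013 − 104.92) × 0.865239 = -3.6502
Value = -¥3.65

-¥3.65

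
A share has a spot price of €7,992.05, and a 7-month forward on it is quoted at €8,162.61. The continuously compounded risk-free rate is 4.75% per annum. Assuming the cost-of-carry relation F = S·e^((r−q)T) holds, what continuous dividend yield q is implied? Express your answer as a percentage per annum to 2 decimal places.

From F = S·e^((r−q)T): (r − q) = ln(F/S)/T
ln(8162.61/7992.05) = ln(1.021341) = 0.021116
(r − q) = 0.021116 / (7/12) = 0.036199
q = r − ln(F/S)/T = 0.0475 − 0.036199 = 0.011301
q = 1.13%

1.13%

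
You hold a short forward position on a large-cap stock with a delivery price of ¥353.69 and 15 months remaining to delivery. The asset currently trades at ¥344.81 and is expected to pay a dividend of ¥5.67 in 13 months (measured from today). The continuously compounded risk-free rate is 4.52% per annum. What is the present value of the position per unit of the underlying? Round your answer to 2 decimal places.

PV(remaining dividends) I = 5.67·e^(−0.0452·13/12) = 5.3990
Current forward F = (S − I)·e^(rT) = (344.81 − 5.3990)·e^(0.0452·15/12) = 339.4110 × 1.058127 = 359.1399
Value (long) = (F − K)·e^(−rT) = (359.1399 − 353.69) × 0.945066 = 5.1505
Short position value = −(long value) = -¥5.15

-¥5.15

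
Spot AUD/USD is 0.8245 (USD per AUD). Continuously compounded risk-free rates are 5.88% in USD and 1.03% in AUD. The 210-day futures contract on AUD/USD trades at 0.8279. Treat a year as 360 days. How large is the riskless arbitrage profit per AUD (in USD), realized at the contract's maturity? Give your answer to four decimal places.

0.0203 per AUD (in USD)

Fair futures: F* = S·e^(carry·T), with carry = (r_USD − r_AUD) = 0.0588 − 0.0103 = 0.0485
F* = 0.8245 · e^(0.0485 × 210/360) = 0.8245 · e^0.028292 = 0.8245 × 1.028696 = 0.8482
Market 0.8279 < fair 0.8482: forward underpriced → reverse cash-and-carry (short spot, go long the forward).
At maturity, profit = |F_mkt − F*| = |0.8279 − 0.8482| = 0.0203 per AUD (in USD)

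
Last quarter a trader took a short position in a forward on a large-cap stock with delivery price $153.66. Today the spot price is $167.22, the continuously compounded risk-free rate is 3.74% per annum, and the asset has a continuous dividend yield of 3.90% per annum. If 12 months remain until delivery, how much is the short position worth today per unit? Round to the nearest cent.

-$12.80

Current fair forward for the remaining 12 months: F = S·e^((r − q)·T), (r − q) = 0.0374 − 0.0390 = -0.0016
F = 167.22 · e^(-0.0016 × 12/12) = 167.22 × 0.998401 = 166.9526
Value of long forward = (F − K)·e^(−rT) = (166.9526 − 153.66) · e^(−0.0374·12/12)
= 13.2926 × 0.963291 = 12.80
Short position value = −(long value) = -$12.80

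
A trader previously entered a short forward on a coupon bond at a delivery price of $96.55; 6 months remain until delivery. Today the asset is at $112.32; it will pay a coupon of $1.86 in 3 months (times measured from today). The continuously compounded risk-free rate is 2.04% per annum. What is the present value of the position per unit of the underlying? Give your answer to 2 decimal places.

-$14.90

PV(remaining coupons) I = 1.86·e^(−0.0204·3/12) = 1.8505
Current forward F = (S − I)·e^(rT) = (112.32 − 1.8505)·e^(0.0204·6/12) = 110.4695 × 1.010252 = 111.6020
Value (long) = (F − K)·e^(−rT) = (111.6020 − 96.55) × 0.989852 = 14.8993
Short position value = −(long value) = -$14.90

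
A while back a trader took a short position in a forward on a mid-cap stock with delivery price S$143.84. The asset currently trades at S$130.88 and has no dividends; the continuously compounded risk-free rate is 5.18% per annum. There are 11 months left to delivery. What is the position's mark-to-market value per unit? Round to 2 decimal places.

S$6.29

Current fair forward for the remaining 11 months: F = S·e^(r·T), r = 0.0518
F = 130.88 · e^(0.0518 × 11/12) = 130.88 × 1.048629 = 137.2446
Value of long forward = (F − K)·e^(−rT) = (137.2446 − 143.84) · e^(−0.0518·11/12)
= -6.5954 × 0.953626 = -6.29
Short position value = −(long value) = S$6.29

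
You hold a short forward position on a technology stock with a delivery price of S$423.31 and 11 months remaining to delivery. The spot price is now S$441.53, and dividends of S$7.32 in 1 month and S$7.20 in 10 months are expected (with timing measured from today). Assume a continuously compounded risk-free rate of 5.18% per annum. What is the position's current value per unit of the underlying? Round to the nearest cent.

-S$23.67

PV(remaining dividends) I = 7.32·e^(−0.0518·1/12) + 7.20·e^(−0.0518·10/12) = 14.1843
Current forward F = (S − I)·e^(rT) = (441.53 − 14.1843)·e^(0.0518·11/12) = 427.3457 × 1.048629 = 448.1271
Value (long) = (F − K)·e^(−rT) = (448.1271 − 423.31) × 0.953626 = 23.6662
Short position value = −(long value) = -S$23.67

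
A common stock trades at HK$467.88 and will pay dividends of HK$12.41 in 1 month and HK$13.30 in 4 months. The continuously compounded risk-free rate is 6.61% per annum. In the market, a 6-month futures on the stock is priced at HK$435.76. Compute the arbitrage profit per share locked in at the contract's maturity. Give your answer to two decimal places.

HK$21.64 per share

PV(dividends) I = 12.41·e^(−0.0661·1/12) + 13.30·e^(−0.0661·4/12) = 25.3520
Fair futures F* = (S − I)·e^(rT) = (467.88 − 25.3520)·e^0.033050 = 442.5280 × 1.033602 = 457.3978
Market HK$435.76 < fair 457.3978: forward underpriced → reverse cash-and-carry (short the stock, invest proceeds at r, pay the dividends, go long the forward).
Profit at T = |F_mkt − F*| = |435.76 − 457.3978| = HK$21.64 per share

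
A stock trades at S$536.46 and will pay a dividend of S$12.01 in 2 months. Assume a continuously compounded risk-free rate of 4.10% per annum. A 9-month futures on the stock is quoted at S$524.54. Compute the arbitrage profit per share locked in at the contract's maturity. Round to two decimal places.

PV(dividends) I = 12.01·e^(−0.0410·2/12) = 11.9282
Fair futures F* = (S − I)·e^(rT) = (536.46 − 11.9282)·e^0.030750 = 524.5318 × 1.031228 = 540.9119
Market S$524.54 < fair 540.9119: forward underpriced → reverse cash-and-carry (short the stock, invest proceeds at r, pay the dividends, go long the forward).
Profit at T = |F_mkt − F*| = |524.54 − 540.9119| = S$16.37 per share

S$16.37 per share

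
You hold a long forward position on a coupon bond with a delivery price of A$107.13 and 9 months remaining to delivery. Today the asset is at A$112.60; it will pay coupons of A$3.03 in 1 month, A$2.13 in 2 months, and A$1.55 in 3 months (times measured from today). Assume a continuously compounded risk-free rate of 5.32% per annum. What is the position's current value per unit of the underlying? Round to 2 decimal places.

A$3.00

PV(remaining coupons) I = 3.03·e^(−0.0532·1/12) + 2.13·e^(−0.0532·2/12) + 1.55·e^(−0.0532·3/12) = 6.6573
Current forward F = (S − I)·e^(rT) = (112.60 − 6.6573)·e^(0.0532·9/12) = 105.9427 × 1.040707 = 110.2553
Value (long) = (F − K)·e^(−rT) = (110.2553 − 107.13) × 0.960886 = 3.0031
Value = A$3.00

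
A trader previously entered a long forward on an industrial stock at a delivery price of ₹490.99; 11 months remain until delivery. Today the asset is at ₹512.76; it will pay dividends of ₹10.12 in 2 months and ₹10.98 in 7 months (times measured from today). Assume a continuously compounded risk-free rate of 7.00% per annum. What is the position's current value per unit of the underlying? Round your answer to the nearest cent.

₹31.74

PV(remaining dividends) I = 10.12·e^(−0.0700·2/12) + 10.98·e^(−0.0700·7/12) = 20.5433
Current forward F = (S − I)·e^(rT) = (512.76 − 20.5433)·e^(0.0700·11/12) = 492.2167 × 1.066270 = 524.8359
Value (long) = (F − K)·e^(−rT) = (524.8359 − 490.99) × 0.937849 = 31.7423
Value = ₹31.74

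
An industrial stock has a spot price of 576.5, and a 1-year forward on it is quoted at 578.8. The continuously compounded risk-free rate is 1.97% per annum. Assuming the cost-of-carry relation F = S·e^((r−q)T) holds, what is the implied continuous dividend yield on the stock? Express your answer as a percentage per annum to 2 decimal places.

From F = S·e^((r−q)T): (r − q) = ln(F/S)/T
ln(578.8/576.5) = ln(1.003990) = 0.003982
(r − q) = 0.003982 / (1) = 0.003982
q = r − ln(F/S)/T = 0.0197 − 0.003982 = 0.015718
q = 1.57%

1.57%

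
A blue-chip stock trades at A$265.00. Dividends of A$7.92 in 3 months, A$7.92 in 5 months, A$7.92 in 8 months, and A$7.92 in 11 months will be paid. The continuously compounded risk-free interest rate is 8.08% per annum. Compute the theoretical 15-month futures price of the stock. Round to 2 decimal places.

PV(dividends) I = 7.92·e^(−0.0808·3/12) + 7.92·e^(−0.0808·5/12) + 7.92·e^(−0.0808·8/12) + 7.92·e^(−0.0808·11/12)
I = 7.7616 + 7.6578 + 7.5047 + 7.3546 = 30.2787
F = (S − I)·e^(rT) = (265.00 − 30.2787) · e^(0.0808·15/12)
= 234.7213 · e^0.101000 = 234.7213 × 1.106277 = A$259.67

A$259.67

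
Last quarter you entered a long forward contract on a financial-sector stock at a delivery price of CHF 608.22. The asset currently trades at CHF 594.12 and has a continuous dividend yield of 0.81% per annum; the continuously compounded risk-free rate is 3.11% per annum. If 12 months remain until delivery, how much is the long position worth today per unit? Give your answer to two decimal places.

-CHF 0.27

Current fair forward for the remaining 12 months: F = S·e^((r − q)·T), (r − q) = 0.0311 − 0.0081 = 0.0230
F = 594.12 · e^(0.0230 × 12/12) = 594.12 × 1.023267 = 607.9434
Value of long forward = (F − K)·e^(−rT) = (607.9434 − 608.22) · e^(−0.0311·12/12)
= -0.2766 × 0.969379 = -0.27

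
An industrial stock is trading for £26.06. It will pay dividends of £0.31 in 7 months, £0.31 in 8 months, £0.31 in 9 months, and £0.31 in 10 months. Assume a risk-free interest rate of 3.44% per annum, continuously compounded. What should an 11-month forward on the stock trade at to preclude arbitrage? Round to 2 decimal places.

PV(dividends) I = 0.31·e^(−0.0344·7/12) + 0.31·e^(−0.0344·8/12) + 0.31·e^(−0.0344·9/12) + 0.31·e^(−0.0344·10/12)
I = 0.3038 + 0.3030 + 0.3021 + 0.3012 = 1.2101
F = (S − I)·e^(rT) = (26.06 − 1.2101) · e^(0.0344·11/12)
= 24.8499 · e^0.031533 = 24.8499 × 1.032035 = £25.65

£25.65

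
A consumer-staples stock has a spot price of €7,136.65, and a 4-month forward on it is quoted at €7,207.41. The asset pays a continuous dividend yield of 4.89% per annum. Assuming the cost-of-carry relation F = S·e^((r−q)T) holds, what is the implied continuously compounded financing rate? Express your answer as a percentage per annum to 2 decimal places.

7.85%

From F = S·e^((r−q)T): (r − q) = ln(F/S)/T
ln(7207.41/7136.65) = ln(1.009915) = 0.009866
(r − q) = 0.009866 / (4/12) = 0.029598
r = ln(F/S)/T + q = 0.029598 + 0.0489 = 0.078498
r = 7.85%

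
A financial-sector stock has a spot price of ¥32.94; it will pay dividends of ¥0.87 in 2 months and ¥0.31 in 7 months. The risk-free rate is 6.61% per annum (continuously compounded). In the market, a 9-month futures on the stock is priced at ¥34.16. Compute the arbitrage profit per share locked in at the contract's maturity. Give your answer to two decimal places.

PV(dividends) I = 0.87·e^(−0.0661·2/12) + 0.31·e^(−0.0661·7/12) = 1.1587
Fair futures F* = (S − I)·e^(rT) = (32.94 − 1.1587)·e^0.049575 = 31.7813 × 1.050824 = 33.3966
Market ¥34.16 > fair 33.3966: forward overpriced → cash-and-carry (borrow at r, buy the stock and collect the dividends, short the forward).
Profit at T = |F_mkt − F*| = |34.16 − 33.3966| = ¥0.76 per share

¥0.76 per share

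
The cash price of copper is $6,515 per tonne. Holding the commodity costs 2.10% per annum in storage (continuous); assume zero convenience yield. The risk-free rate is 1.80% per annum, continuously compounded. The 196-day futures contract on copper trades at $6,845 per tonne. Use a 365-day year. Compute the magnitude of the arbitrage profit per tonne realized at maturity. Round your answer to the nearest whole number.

$192 per tonne

Fair futures: F* = S·e^(carry·T), with carry = (r + u) = 0.0180 + 0.0210 = 0.0390
F* = 6515 · e^(0.0390 × 196/365) = 6515 · e^0.020942 = 6515 × 1.021163 = $6652.8769
Market $6845 > fair $6652.8769: forward overpriced → cash-and-carry (buy spot, short the forward).
At maturity, profit = |F_mkt − F*| = |6845 − 6652.8769| = $192 per tonne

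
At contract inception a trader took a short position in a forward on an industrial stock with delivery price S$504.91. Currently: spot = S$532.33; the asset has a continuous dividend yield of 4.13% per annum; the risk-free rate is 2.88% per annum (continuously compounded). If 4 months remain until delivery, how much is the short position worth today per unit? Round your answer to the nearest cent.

-S$24.97

Current fair forward for the remaining 4 months: F = S·e^((r − q)·T), (r − q) = 0.0288 − 0.0413 = -0.0125
F = 532.33 · e^(-0.0125 × 4/12) = 532.33 × 0.995842 = 530.1166
Value of long forward = (F − K)·e^(−rT) = (530.1166 − 504.91) · e^(−0.0288·4/12)
= 25.2066 × 0.990446 = 24.97
Short position value = −(long value) = -S$24.97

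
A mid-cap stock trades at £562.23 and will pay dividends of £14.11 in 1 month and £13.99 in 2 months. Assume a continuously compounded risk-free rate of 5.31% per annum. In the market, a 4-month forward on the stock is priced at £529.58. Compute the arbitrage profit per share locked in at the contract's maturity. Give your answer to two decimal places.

PV(dividends) I = 14.11·e^(−0.0531·1/12) + 13.99·e^(−0.0531·2/12) = 27.9144
Fair forward F* = (S − I)·e^(rT) = (562.23 − 27.9144)·e^0.017700 = 534.3156 × 1.017858 = 543.8574
Market £529.58 < fair 543.8574: forward underpriced → reverse cash-and-carry (short the stock, invest proceeds at r, pay the dividends, go long the forward).
Profit at T = |F_mkt − F*| = |529.58 − 543.8574| = £14.28 per share

£14.28 per share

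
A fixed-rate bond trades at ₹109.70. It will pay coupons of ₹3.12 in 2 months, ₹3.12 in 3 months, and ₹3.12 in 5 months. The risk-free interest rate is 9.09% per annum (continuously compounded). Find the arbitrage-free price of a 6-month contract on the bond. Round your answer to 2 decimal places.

PV(coupons) I = 3.12·e^(−0.0909·2/12) + 3.12·e^(−0.0909·3/12) + 3.12·e^(−0.0909·5/12)
I = 3.0731 + 3.0499 + 3.0040 = 9.1270
F = (S − I)·e^(rT) = (109.70 − 9.1270) · e^(0.0909·6/12)
= 100.5730 · e^0.045450 = 100.5730 × 1.046499 = ₹105.25

₹105.25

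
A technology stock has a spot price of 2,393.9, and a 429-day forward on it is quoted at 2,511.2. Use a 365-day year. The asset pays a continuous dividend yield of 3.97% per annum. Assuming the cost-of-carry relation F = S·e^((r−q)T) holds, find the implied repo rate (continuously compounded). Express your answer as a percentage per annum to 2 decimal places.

8.04%

From F = S·e^((r−q)T): (r − q) = ln(F/S)/T
ln(2511.2/2393.9) = ln(1.049000) = 0.047837
(r − q) = 0.047837 / (429/365) = 0.040700
r = ln(F/S)/T + q = 0.040700 + 0.0397 = 0.080400
r = 8.04%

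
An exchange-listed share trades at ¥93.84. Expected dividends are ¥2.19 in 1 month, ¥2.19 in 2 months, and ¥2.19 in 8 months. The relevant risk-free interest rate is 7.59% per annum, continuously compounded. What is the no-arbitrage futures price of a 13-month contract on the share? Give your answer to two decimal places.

PV(dividends) I = 2.19·e^(−0.0759·1/12) + 2.19·e^(−0.0759·2/12) + 2.19·e^(−0.0759·8/12)
I = 2.1762 + 2.1625 + 2.0819 = 6.4206
F = (S − I)·e^(rT) = (93.84 − 6.4206) · e^(0.0759·13/12)
= 87.4194 · e^0.082225 = 87.4194 × 1.085700 = ¥94.91

¥94.91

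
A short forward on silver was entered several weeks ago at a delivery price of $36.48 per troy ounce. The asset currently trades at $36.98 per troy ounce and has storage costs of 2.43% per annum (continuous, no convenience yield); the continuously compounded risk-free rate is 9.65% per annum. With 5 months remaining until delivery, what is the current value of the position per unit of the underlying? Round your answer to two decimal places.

-$2.31 per troy ounce

Current fair forward for the remaining 5 months: F = S·e^((r + u)·T), (r + u) = 0.0965 + 0.0243 = 0.1208
F = 36.98 · e^(0.1208 × 5/12) = 36.98 × 1.051622 = 38.8890
Value of long forward = (F − K)·e^(−rT) = (38.8890 − 36.48) · e^(−0.0965·5/12)
= 2.4090 × 0.960589 = 2.31
Short position value = −(long value) = -$2.31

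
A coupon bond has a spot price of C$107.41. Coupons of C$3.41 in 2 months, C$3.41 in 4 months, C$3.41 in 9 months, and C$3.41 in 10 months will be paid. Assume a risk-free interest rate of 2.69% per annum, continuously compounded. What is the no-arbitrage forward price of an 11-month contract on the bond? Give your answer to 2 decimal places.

C$96.31

PV(coupons) I = 3.41·e^(−0.0269·2/12) + 3.41·e^(−0.0269·4/12) + 3.41·e^(−0.0269·9/12) + 3.41·e^(−0.0269·10/12)
I = 3.3947 + 3.3796 + 3.3419 + 3.3344 = 13.4506
F = (S − I)·e^(rT) = (107.41 − 13.4506) · e^(0.0269·11/12)
= 93.9594 · e^0.024658 = 93.9594 × 1.024965 = C$96.31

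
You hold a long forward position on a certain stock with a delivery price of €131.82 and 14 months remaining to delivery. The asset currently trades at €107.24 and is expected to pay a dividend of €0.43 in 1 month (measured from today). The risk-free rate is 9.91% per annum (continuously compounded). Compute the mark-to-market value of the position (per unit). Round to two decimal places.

PV(remaining dividends) I = 0.43·e^(−0.0991·1/12) = 0.4265
Current forward F = (S − I)·e^(rT) = (107.24 − 0.4265)·e^(0.0991·14/12) = 106.8135 × 1.122565 = 119.9051
Value (long) = (F − K)·e^(−rT) = (119.9051 − 131.82) × 0.890817 = -10.6140
Value = -€10.61

-€10.61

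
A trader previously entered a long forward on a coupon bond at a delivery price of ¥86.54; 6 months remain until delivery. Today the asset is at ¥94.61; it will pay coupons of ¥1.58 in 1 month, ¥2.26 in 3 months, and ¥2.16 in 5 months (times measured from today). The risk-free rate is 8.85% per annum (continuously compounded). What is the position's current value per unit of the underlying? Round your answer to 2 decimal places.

¥5.96

PV(remaining coupons) I = 1.58·e^(−0.0885·1/12) + 2.26·e^(−0.0885·3/12) + 2.16·e^(−0.0885·5/12) = 5.8607
Current forward F = (S − I)·e^(rT) = (94.61 − 5.8607)·e^(0.0885·6/12) = 88.7493 × 1.045244 = 92.7647
Value (long) = (F − K)·e^(−rT) = (92.7647 − 86.54) × 0.956715 = 5.9553
Value = ¥5.96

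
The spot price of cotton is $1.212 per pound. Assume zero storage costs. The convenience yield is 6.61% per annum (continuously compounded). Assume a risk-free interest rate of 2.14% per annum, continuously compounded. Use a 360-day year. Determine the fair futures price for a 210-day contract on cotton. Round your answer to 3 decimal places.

Net carry = r + u − y = 0.0214 + 0.0000 − 0.0661 = -0.0447
F = S·e^((r+u−y)T) = 1.212 · e^(-0.0447 × 210/360) = 1.212 · e^-0.026075
= 1.212 × 0.974262 = $1.181 per pound

$1.181 per pound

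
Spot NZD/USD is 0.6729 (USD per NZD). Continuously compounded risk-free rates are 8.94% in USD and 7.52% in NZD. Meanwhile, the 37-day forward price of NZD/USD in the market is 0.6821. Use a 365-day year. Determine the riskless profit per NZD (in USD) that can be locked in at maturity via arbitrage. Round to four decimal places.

0.0082 per NZD (in USD)

Fair forward: F* = S·e^(carry·T), with carry = (r_USD − r_NZD) = 0.0894 − 0.0752 = 0.0142
F* = 0.6729 · e^(0.0142 × 37/365) = 0.6729 · e^0.001439 = 0.6729 × 1.001440 = 0.6739
Market 0.6821 > fair 0.6739: forward overpriced → cash-and-carry (buy spot, short the forward).
At maturity, profit = |F_mkt − F*| = |0.6821 − 0.6739| = 0.0082 per NZD (in USD)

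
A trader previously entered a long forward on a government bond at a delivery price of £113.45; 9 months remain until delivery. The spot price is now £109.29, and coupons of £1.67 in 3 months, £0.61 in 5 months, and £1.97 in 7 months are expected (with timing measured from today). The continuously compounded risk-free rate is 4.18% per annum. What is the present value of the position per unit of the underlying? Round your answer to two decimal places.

PV(remaining coupons) I = 1.67·e^(−0.0418·3/12) + 0.61·e^(−0.0418·5/12) + 1.97·e^(−0.0418·7/12) = 4.1747
Current forward F = (S − I)·e^(rT) = (109.29 − 4.1747)·e^(0.0418·9/12) = 105.1153 × 1.031847 = 108.4629
Value (long) = (F − K)·e^(−rT) = (108.4629 − 113.45) × 0.969136 = -4.8332
Value = -£4.83

-£4.83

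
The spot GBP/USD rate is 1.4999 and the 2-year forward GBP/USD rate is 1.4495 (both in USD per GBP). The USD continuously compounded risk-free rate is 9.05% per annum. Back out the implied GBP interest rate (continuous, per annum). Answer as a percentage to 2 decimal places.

F = S·e^((r_USD − r_GBP)T) ⇒ r_GBP = r_USD − ln(F/S)/T
ln(1.4495/1.4999) = -0.034180; /(2) = -0.017090
r_GBP = 0.0905 + 0.017090 = 0.107590
r_GBP = 10.76%

10.76%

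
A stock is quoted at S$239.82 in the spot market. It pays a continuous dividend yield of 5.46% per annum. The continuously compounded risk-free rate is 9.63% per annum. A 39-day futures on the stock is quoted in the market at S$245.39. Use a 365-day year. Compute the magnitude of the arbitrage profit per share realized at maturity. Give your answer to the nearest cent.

Fair futures: F* = S·e^(carry·T), with carry = (r − q) = 0.0963 − 0.0546 = 0.0417
F* = 239.82 · e^(0.0417 × 39/365) = 239.82 · e^0.004456 = 239.82 × 1.004466 = S$240.8910
Market S$245.39 > fair S$240.8910: forward overpriced → cash-and-carry (buy spot, short the forward).
At maturity, profit = |F_mkt − F*| = |245.39 − 240.8910| = S$4.50 per share

S$4.50 per share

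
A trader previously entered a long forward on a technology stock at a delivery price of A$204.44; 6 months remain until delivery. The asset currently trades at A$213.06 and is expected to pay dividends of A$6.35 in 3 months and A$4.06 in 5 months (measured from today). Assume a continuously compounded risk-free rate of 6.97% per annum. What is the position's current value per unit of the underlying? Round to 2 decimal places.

PV(remaining dividends) I = 6.35·e^(−0.0697·3/12) + 4.06·e^(−0.0697·5/12) = 10.1841
Current forward F = (S − I)·e^(rT) = (213.06 − 10.1841)·e^(0.0697·6/12) = 202.8759 × 1.035464 = 210.0707
Value (long) = (F − K)·e^(−rT) = (210.0707 − 204.44) × 0.965750 = 5.4378
Value = A$5.44

A$5.44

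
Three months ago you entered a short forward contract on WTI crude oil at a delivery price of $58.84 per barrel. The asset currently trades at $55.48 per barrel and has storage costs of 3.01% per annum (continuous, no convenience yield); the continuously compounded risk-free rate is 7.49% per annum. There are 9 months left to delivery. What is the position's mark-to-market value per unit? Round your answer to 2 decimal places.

-$1.12 per barrel

Current fair forward for the remaining 9 months: F = S·e^((r + u)·T), (r + u) = 0.0749 + 0.0301 = 0.1050
F = 55.48 · e^(0.1050 × 9/12) = 55.48 × 1.081934 = 60.0257
Value of long forward = (F − K)·e^(−rT) = (60.0257 − 58.84) · e^(−0.0749·9/12)
= 1.1857 × 0.945374 = 1.12
Short position value = −(long value) = -$1.12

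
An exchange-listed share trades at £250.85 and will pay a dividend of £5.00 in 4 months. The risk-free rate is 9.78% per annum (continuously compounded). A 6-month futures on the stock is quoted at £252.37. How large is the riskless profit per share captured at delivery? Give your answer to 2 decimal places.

£5.97 per share

PV(dividends) I = 5.00·e^(−0.0978·4/12) = 4.8396
Fair futures F* = (S − I)·e^(rT) = (250.85 − 4.8396)·e^0.048900 = 246.0104 × 1.050115 = 258.3392
Market £252.37 < fair 258.3392: forward underpriced → reverse cash-and-carry (short the stock, invest proceeds at r, pay the dividends, go long the forward).
Profit at T = |F_mkt − F*| = |252.37 − 258.3392| = £5.97 per share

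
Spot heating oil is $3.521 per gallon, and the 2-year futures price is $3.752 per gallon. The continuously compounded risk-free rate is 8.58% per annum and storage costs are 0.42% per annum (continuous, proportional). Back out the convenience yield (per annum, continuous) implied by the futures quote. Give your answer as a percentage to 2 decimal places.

F = S·e^((r+u−y)T) ⇒ (r+u−y) = ln(F/S)/T
ln(3.752/3.521) = 0.063544; /T ⇒ 0.031772
y = r + u − ln(F/S)/T = 0.0858 + 0.0042 − 0.031772 = 0.058228
y = 5.82%

5.82%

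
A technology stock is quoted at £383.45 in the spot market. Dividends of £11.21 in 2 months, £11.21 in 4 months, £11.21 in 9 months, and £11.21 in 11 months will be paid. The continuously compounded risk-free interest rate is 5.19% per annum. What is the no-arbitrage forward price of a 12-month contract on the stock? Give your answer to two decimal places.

PV(dividends) I = 11.21·e^(−0.0519·2/12) + 11.21·e^(−0.0519·4/12) + 11.21·e^(−0.0519·9/12) + 11.21·e^(−0.0519·11/12)
I = 11.1135 + 11.0177 + 10.7820 + 10.6892 = 43.6024
F = (S − I)·e^(rT) = (383.45 − 43.6024) · e^(0.0519·12/12)
= 339.8476 · e^0.051900 = 339.8476 × 1.053270 = £357.95

£357.95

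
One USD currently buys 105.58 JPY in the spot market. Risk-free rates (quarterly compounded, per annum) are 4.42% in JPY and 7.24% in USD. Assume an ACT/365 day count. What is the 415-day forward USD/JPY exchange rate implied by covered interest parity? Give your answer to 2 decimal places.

By covered interest parity, F = S · (1+r_JPY/4)^(4T) / (1+r_USD/4)^(4T)
= 105.58 × 1.051249 / 1.085002 = 105.58 × 0.968891
F = 102.30 JPY per USD

102.30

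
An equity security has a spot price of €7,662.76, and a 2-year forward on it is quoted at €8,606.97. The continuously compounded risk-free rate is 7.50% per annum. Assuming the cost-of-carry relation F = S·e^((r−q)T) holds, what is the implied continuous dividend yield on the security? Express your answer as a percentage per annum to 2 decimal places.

1.69%

From F = S·e^((r−q)T): (r − q) = ln(F/S)/T
ln(8606.97/7662.76) = ln(1.123221) = 0.116200
(r − q) = 0.116200 / (2) = 0.058100
q = r − ln(F/S)/T = 0.0750 − 0.058100 = 0.016900
q = 1.69%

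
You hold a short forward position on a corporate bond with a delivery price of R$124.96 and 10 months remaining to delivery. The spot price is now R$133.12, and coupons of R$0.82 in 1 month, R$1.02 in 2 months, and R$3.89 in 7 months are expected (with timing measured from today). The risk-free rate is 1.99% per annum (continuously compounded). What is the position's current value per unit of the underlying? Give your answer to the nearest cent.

-R$4.53

PV(remaining coupons) I = 0.82·e^(−0.0199·1/12) + 1.02·e^(−0.0199·2/12) + 3.89·e^(−0.0199·7/12) = 5.6804
Current forward F = (S − I)·e^(rT) = (133.12 − 5.6804)·e^(0.0199·10/12) = 127.4396 × 1.016722 = 129.5706
Value (long) = (F − K)·e^(−rT) = (129.5706 − 124.96) × 0.983553 = 4.5348
Short position value = −(long value) = -R$4.53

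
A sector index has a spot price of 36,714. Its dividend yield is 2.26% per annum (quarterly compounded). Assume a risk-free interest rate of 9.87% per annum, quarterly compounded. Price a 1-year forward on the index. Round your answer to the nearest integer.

39,572

F = S · (1+r/4)^(4T) / (1+q/4)^(4T)
= 36714 × 1.102414 / 1.022792 = 36714 × 1.077848
F = 39,572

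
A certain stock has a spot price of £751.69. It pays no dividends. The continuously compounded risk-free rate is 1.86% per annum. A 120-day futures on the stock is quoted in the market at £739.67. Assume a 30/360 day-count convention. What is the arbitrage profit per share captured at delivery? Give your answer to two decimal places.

Fair futures: F* = S·e^(carry·T), with carry = r = 0.0186
F* = 751.69 · e^(0.0186 × 120/360) = 751.69 · e^0.006200 = 751.69 × 1.006219 = £756.3648
Market £739.67 < fair £756.3648: forward underpriced → reverse cash-and-carry (short spot, go long the forward).
At maturity, profit = |F_mkt − F*| = |739.67 − 756.3648| = £16.69 per share

£16.69 per share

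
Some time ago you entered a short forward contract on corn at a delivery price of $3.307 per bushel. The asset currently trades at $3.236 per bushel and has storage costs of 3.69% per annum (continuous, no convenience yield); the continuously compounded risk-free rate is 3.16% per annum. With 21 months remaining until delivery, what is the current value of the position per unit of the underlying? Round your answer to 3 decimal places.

-$0.323 per bushel

Current fair forward for the remaining 21 months: F = S·e^((r + u)·T), (r + u) = 0.0316 + 0.0369 = 0.0685
F = 3.236 · e^(0.0685 × 21/12) = 3.236 × 1.127356 = 3.6481
Value of long forward = (F − K)·e^(−rT) = (3.6481 − 3.307) · e^(−0.0316·21/12)
= 0.3411 × 0.946201 = 0.323
Short position value = −(long value) = -$0.323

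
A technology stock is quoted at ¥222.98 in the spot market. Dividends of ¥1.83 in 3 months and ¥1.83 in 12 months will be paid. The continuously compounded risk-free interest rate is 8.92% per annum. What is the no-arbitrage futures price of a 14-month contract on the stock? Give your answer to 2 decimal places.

PV(dividends) I = 1.83·e^(−0.0892·3/12) + 1.83·e^(−0.0892·12/12)
I = 1.7896 + 1.6738 = 3.4634
F = (S − I)·e^(rT) = (222.98 − 3.4634) · e^(0.0892·14/12)
= 219.5166 · e^0.104067 = 219.5166 × 1.109675 = ¥243.59

¥243.59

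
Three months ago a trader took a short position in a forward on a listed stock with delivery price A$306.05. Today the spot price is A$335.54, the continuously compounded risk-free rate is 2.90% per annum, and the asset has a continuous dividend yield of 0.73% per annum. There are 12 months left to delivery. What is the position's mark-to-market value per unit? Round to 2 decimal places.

-A$35.80

Current fair forward for the remaining 12 months: F = S·e^((r − q)·T), (r − q) = 0.0290 − 0.0073 = 0.0217
F = 335.54 · e^(0.0217 × 12/12) = 335.54 × 1.021937 = 342.9007
Value of long forward = (F − K)·e^(−rT) = (342.9007 − 306.05) · e^(−0.0290·12/12)
= 36.8507 × 0.971416 = 35.80
Short position value = −(long value) = -A$35.80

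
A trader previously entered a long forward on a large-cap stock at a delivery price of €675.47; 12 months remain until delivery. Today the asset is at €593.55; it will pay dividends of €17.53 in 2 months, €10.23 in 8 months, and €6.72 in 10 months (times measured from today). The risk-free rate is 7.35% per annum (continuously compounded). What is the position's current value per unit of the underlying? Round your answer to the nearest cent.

-€67.43

PV(remaining dividends) I = 17.53·e^(−0.0735·2/12) + 10.23·e^(−0.0735·8/12) + 6.72·e^(−0.0735·10/12) = 33.3781
Current forward F = (S − I)·e^(rT) = (593.55 − 33.3781)·e^(0.0735·12/12) = 560.1719 × 1.076269 = 602.8957
Value (long) = (F − K)·e^(−rT) = (602.8957 − 675.47) × 0.929136 = -67.4314
Value = -€67.43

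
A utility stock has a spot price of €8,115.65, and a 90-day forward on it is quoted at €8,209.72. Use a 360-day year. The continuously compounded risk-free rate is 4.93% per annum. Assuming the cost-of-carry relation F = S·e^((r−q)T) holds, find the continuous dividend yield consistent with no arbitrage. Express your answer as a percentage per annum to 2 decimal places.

From F = S·e^((r−q)T): (r − q) = ln(F/S)/T
ln(8209.72/8115.65) = ln(1.011591) = 0.011524
(r − q) = 0.011524 / (90/360) = 0.046096
q = r − ln(F/S)/T = 0.0493 − 0.046096 = 0.003204
q = 0.32%

0.32%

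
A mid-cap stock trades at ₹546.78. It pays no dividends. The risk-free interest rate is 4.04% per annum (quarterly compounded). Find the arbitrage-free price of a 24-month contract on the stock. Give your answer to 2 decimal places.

F = S · (1+r/4)^(4T)
= 546.78 × 1.083715
F = ₹592.55

₹592.55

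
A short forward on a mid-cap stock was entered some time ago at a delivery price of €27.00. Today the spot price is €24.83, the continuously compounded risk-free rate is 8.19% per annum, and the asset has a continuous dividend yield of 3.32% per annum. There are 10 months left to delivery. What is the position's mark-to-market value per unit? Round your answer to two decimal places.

€1.07

Current fair forward for the remaining 10 months: F = S·e^((r − q)·T), (r − q) = 0.0819 − 0.0332 = 0.0487
F = 24.83 · e^(0.0487 × 10/12) = 24.83 × 1.041418 = 25.8584
Value of long forward = (F − K)·e^(−rT) = (25.8584 − 27.00) · e^(−0.0819·10/12)
= -1.1416 × 0.934027 = -1.07
Short position value = −(long value) = €1.07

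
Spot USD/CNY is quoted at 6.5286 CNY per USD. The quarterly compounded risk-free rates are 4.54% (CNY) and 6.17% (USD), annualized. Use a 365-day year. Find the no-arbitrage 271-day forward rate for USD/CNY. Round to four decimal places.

By covered interest parity, F = S · (1+r_CNY/4)^(4T) / (1+r_USD/4)^(4T)
= 6.5286 × 1.034086 / 1.046510 = 6.5286 × 0.988128
F = 6.4511 CNY per USD

6.4511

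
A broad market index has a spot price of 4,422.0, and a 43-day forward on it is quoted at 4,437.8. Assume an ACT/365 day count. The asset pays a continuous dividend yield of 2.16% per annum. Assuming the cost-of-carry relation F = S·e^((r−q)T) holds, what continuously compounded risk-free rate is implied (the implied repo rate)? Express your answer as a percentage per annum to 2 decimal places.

5.19%

From F = S·e^((r−q)T): (r − q) = ln(F/S)/T
ln(4437.8/4422.0) = ln(1.003573) = 0.003567
(r − q) = 0.003567 / (43/365) = 0.030278
r = ln(F/S)/T + q = 0.030278 + 0.0216 = 0.051878
r = 5.19%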